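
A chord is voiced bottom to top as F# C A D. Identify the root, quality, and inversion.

The distinct note names are F#, C, A, D. Stacked in thirds they read D–F#–A–C, which is a dominant seventh chord on D.
The lowest note is F#, the third of the chord, so this is first inversion (figured bass 6/5).

D dominant seventh, first inversion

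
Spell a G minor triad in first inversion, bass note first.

The chord tones are G–Bb–D. With the third (Bb) lowest for first inversion: Bb, D, G.

Bb, D, G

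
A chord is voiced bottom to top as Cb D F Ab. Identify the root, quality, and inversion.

D diminished seventh, third inversion

The distinct note names are Cb, D, F, Ab. Stacked in thirds they read D–F–Ab–Cb, which is a diminished seventh chord on D.
Cb is the seventh of D diminished seventh; seventh in the bass means third inversion (figured bass 4/2).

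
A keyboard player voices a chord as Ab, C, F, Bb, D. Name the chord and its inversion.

Bb dominant ninth, third inversion

Reducing to letter names: Ab, C, F, Bb, D. These stack in thirds as Bb–D–F–Ab–C — a Bb dominant ninth chord.
Ab is the seventh of Bb dominant ninth; seventh in the bass means third inversion.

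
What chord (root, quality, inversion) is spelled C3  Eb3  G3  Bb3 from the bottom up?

The distinct note names are C, Eb, G, Bb. Stacked in thirds they read C–Eb–G–Bb, which is a minor seventh chord on C.
The lowest note is C, the root of the chord, so this is root position (figured bass 7).

C minor seventh, root position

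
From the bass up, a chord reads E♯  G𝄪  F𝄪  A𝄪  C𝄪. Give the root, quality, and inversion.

F## dominant ninth, third inversion

The distinct note names are E#, G##, F##, A##, C##. Stacked in thirds they read F##–A##–C##–E#–G##, which is a dominant ninth chord on F##.
The lowest note is E#, the seventh of the chord, so this is third inversion.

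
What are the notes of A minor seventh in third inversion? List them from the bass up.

The chord tones are A–C–E–G. With the seventh (G) lowest for third inversion: G, A, C, E.

G, A, C, E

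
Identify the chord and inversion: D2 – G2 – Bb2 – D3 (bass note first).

G minor, second inversion

The pitch classes D, G, Bb arrange in thirds as G–Bb–D: a G minor triad.
The lowest note is D, the fifth of the chord, so this is second inversion (figured bass 6/4).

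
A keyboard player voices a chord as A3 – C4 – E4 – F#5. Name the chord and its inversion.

Reducing to letter names: A, C, E, F#. These stack in thirds as F#–A–C–E — an F# half-diminished seventh chord.
With the third (A) in the bass, the chord is in first inversion (figured bass 6/5).

F# half-diminished seventh, first inversion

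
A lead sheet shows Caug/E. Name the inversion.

first inversion

Caug/E means C augmented with E in the bass. E is the third of C augmented (C–E–G#), so this is first inversion.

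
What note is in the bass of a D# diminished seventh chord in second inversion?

In second inversion the fifth is lowest. For D# diminished seventh (D#–F#–A–C) that is A.

A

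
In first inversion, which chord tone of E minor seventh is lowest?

The third of E minor seventh (E–G–B–D) is G; that is the bass in first inversion.

G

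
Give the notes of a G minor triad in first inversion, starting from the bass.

Bb, D, G

Spelling G minor: G–Bb–D. In first inversion the third is bass, giving Bb, D, G from the bottom.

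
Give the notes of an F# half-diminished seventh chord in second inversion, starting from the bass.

F# half-diminished seventh is F#–A–C–E. Second inversion puts the fifth (C) in the bass, with the remaining tones above: C, E, F#, A.

C, E, F#, A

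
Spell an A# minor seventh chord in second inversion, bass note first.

E#, G#, A#, C#

A# minor seventh is A#–C#–E#–G#. Second inversion puts the fifth (E#) in the bass, with the remaining tones above: E#, G#, A#, C#.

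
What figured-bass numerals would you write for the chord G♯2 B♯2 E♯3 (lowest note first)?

6

The notes G#, B#, E# stack in thirds as E#–G#–B# — an E# minor triad. The bass G# is the third, so this is first inversion: figured 6.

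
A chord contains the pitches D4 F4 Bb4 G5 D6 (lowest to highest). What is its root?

G

D, F, Bb, G are the tones of a G minor seventh chord (G–Bb–D–F), making G the root.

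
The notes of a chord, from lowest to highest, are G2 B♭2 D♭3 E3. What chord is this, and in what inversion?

The pitch classes G, Bb, Db, E arrange in thirds as E–G–Bb–Db: an E diminished seventh chord.
G is the third of E diminished seventh; third in the bass means first inversion (figured bass 6/5).

E diminished seventh, first inversion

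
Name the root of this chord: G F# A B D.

Reordering G, F#, A, B, D into stacked thirds gives G–B–D–F#–A; the bottom of that stack, G, is the root.

G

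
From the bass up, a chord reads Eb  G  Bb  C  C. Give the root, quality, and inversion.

C minor seventh, first inversion

The pitch classes Eb, G, Bb, C arrange in thirds as C–Eb–G–Bb: a C minor seventh chord.
Eb is the third of C minor seventh; third in the bass means first inversion (figured bass 6/5).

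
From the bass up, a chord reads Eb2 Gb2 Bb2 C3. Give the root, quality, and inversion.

C half-diminished seventh, first inversion

Reducing to letter names: Eb, Gb, Bb, C. These stack in thirds as C–Eb–Gb–Bb — a C half-diminished seventh chord.
Eb is the third of C half-diminished seventh; third in the bass means first inversion (figured bass 6/5).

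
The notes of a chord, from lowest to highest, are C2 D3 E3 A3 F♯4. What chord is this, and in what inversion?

Reducing to letter names: C, D, E, A, F#. These stack in thirds as D–F#–A–C–E — a D dominant ninth chord.
With the seventh (C) in the bass, the chord is in third inversion.

D dominant ninth, third inversion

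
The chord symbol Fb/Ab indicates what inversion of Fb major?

Fb/Ab means Fb major with Ab in the bass. Ab is the third of Fb major (Fb–Ab–Cb), so this is first inversion.

first inversion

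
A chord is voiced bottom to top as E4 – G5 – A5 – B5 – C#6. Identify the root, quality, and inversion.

A dominant ninth, second inversion

The pitch classes E, G, A, B, C# arrange in thirds as A–C#–E–G–B: an A dominant ninth chord.
The lowest note is E, the fifth of the chord, so this is second inversion.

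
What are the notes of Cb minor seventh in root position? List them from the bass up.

The chord tones are Cb–Ebb–Gb–Bbb. With the root (Cb) lowest for root position: Cb, Ebb, Gb, Bbb.

Cb, Ebb, Gb, Bbb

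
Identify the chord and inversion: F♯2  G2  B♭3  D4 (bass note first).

The distinct note names are F#, G, Bb, D. Stacked in thirds they read G–Bb–D–F#, which is a minor-major seventh chord on G.
With the seventh (F#) in the bass, the chord is in third inversion (figured bass 4/2).

G minor-major seventh, third inversion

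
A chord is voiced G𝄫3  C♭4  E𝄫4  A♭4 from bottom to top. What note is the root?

Ab

Reordering Gbb, Cb, Ebb, Ab into stacked thirds gives Ab–Cb–Ebb–Gbb; the bottom of that stack, Ab, is the root.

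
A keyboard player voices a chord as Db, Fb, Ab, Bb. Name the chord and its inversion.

Bb half-diminished seventh, first inversion

The pitch classes Db, Fb, Ab, Bb arrange in thirds as Bb–Db–Fb–Ab: a Bb half-diminished seventh chord.
Db is the third of Bb half-diminished seventh; third in the bass means first inversion (figured bass 6/5).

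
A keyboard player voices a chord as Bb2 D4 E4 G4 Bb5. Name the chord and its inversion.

E half-diminished seventh, second inversion

Reducing to letter names: Bb, D, E, G. These stack in thirds as E–G–Bb–D — an E half-diminished seventh chord.
The lowest note is Bb, the fifth of the chord, so this is second inversion (figured bass 4/3).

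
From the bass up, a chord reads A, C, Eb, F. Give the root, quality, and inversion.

The pitch classes A, C, Eb, F arrange in thirds as F–A–C–Eb: an F dominant seventh chord.
The lowest note is A, the third of the chord, so this is first inversion (figured bass 6/5).

F dominant seventh, first inversion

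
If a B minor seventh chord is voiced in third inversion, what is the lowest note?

A

In third inversion the seventh is lowest. For B minor seventh (B–D–F#–A) that is A.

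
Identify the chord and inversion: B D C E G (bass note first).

C major ninth, third inversion

The distinct note names are B, D, C, E, G. Stacked in thirds they read C–E–G–B–D, which is a major ninth chord on C.
B is the seventh of C major ninth; seventh in the bass means third inversion.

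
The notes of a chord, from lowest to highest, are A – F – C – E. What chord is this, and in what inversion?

F major seventh, first inversion

The distinct note names are A, F, C, E. Stacked in thirds they read F–A–C–E, which is a major seventh chord on F.
The lowest note is A, the third of the chord, so this is first inversion (figured bass 6/5).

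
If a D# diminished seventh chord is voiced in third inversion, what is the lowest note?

D# diminished seventh is D#–F#–A–C. Third inversion places the seventh in the bass: C.

C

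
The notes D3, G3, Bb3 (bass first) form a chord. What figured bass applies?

6/4

The notes D, G, Bb stack in thirds as G–Bb–D — a G minor triad. The bass D is the fifth, so this is second inversion: figured 6/4.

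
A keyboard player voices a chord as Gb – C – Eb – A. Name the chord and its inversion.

A diminished seventh, third inversion

Reducing to letter names: Gb, C, Eb, A. These stack in thirds as A–C–Eb–Gb — an A diminished seventh chord.
With the seventh (Gb) in the bass, the chord is in third inversion (figured bass 4/2).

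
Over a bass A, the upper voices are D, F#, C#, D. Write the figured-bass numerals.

The notes A, D, F#, C# stack in thirds as D–F#–A–C# — a D major seventh chord. The bass A is the fifth, so this is second inversion: figured 4/3.

4/3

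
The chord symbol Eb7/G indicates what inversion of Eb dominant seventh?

Eb7/G means Eb dominant seventh with G in the bass. G is the third of Eb dominant seventh (Eb–G–Bb–Db), so this is first inversion.

first inversion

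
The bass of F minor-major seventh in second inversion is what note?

C

F minor-major seventh is F–Ab–C–E. Second inversion places the fifth in the bass: C.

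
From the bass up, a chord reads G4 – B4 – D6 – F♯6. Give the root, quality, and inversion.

The distinct note names are G, B, D, F#. Stacked in thirds they read G–B–D–F#, which is a major seventh chord on G.
With the root (G) in the bass, the chord is in root position (figured bass 7).

G major seventh, root position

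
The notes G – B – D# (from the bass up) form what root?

G

The distinct letter names are G, B, D#. Arranged as a stack of thirds they read G–B–D#, so G is the root (a G augmented triad).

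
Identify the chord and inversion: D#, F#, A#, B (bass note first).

B major seventh, first inversion

The distinct note names are D#, F#, A#, B. Stacked in thirds they read B–D#–F#–A#, which is a major seventh chord on B.
With the third (D#) in the bass, the chord is in first inversion (figured bass 6/5).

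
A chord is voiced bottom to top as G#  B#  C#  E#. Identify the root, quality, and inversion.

C# major seventh, second inversion

The pitch classes G#, B#, C#, E# arrange in thirds as C#–E#–G#–B#: a C# major seventh chord.
The lowest note is G#, the fifth of the chord, so this is second inversion (figured bass 4/3).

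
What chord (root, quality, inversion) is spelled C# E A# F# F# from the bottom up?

Reducing to letter names: C#, E, A#, F#. These stack in thirds as F#–A#–C#–E — an F# dominant seventh chord.
C# is the fifth of F# dominant seventh; fifth in the bass means second inversion (figured bass 4/3).

F# dominant seventh, second inversion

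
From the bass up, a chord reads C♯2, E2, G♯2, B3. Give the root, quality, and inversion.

C# minor seventh, root position

The distinct note names are C#, E, G#, B. Stacked in thirds they read C#–E–G#–B, which is a minor seventh chord on C#.
With the root (C#) in the bass, the chord is in root position (figured bass 7).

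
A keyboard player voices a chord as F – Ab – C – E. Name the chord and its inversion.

The distinct note names are F, Ab, C, E. Stacked in thirds they read F–Ab–C–E, which is a minor-major seventh chord on F.
The lowest note is F, the root of the chord, so this is root position (figured bass 7).

F minor-major seventh, root position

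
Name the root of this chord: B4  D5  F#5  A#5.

The distinct letter names are B, D, F#, A#. Arranged as a stack of thirds they read B–D–F#–A#, so B is the root (a B minor-major seventh chord).

B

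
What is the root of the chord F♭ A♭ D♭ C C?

Db

The distinct letter names are Fb, Ab, Db, C. Arranged as a stack of thirds they read Db–Fb–Ab–C, so Db is the root (a Db minor-major seventh chord).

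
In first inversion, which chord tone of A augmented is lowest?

A augmented is A–C#–E#. First inversion places the third in the bass: C#.

C#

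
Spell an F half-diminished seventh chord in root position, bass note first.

Spelling F half-diminished seventh: F–Ab–Cb–Eb. In root position the root is bass, giving F, Ab, Cb, Eb from the bottom.

F, Ab, Cb, Eb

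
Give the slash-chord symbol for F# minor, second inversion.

Second inversion of F# minor has the fifth (C#) in the bass. As a slash chord: F#m/C#.

F#m/C#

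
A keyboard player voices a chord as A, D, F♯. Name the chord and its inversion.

D major, second inversion

The distinct note names are A, D, F#. Stacked in thirds they read D–F#–A, which is a major triad on D.
The lowest note is A, the fifth of the chord, so this is second inversion (figured bass 6/4).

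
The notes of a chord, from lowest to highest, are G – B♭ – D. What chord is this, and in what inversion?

G minor, root position

The pitch classes G, Bb, D arrange in thirds as G–Bb–D: a G minor triad.
G is the root of G minor; root in the bass means root position (figured bass 5/3).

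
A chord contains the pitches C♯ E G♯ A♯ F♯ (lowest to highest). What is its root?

F#

C#, E, G#, A#, F# are the tones of an F# dominant ninth chord (F#–A#–C#–E–G#), making F# the root.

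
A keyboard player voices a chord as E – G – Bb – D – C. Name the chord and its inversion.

Reducing to letter names: E, G, Bb, D, C. These stack in thirds as C–E–G–Bb–D — a C dominant ninth chord.
E is the third of C dominant ninth; third in the bass means first inversion.

C dominant ninth, first inversion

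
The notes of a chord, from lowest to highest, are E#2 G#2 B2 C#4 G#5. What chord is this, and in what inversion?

C# dominant seventh, first inversion

Reducing to letter names: E#, G#, B, C#. These stack in thirds as C#–E#–G#–B — a C# dominant seventh chord.
The lowest note is E#, the third of the chord, so this is first inversion (figured bass 6/5).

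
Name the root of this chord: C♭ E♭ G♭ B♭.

Reordering Cb, Eb, Gb, Bb into stacked thirds gives Cb–Eb–Gb–Bb; the bottom of that stack, Cb, is the root.

Cb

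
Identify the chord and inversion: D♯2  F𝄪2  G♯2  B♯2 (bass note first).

G# major seventh, second inversion

The distinct note names are D#, F##, G#, B#. Stacked in thirds they read G#–B#–D#–F##, which is a major seventh chord on G#.
The lowest note is D#, the fifth of the chord, so this is second inversion (figured bass 4/3).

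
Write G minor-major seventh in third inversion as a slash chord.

Third inversion of G minor-major seventh has the seventh (F#) in the bass. As a slash chord: Gm(maj7)/F#.

Gm(maj7)/F#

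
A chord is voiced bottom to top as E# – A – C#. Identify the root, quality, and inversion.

A augmented, second inversion

The pitch classes E#, A, C# arrange in thirds as A–C#–E#: an A augmented triad.
E# is the fifth of A augmented; fifth in the bass means second inversion (figured bass 6/4).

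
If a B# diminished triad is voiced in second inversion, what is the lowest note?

F#

The fifth of B# diminished (B#–D#–F#) is F#; that is the bass in second inversion.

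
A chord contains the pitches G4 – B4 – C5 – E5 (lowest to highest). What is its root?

The distinct letter names are G, B, C, E. Arranged as a stack of thirds they read C–E–G–B, so C is the root (a C major seventh chord).

C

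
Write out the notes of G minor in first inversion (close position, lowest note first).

Bb, D, G

G minor is G–Bb–D. First inversion puts the third (Bb) in the bass, with the remaining tones above: Bb, D, G.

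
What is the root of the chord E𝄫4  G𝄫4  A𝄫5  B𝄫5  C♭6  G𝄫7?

The distinct letter names are Ebb, Gbb, Abb, Bbb, Cb. Arranged as a stack of thirds they read Abb–Cb–Ebb–Gbb–Bbb, so Abb is the root (an Abb dominant ninth chord).

Abb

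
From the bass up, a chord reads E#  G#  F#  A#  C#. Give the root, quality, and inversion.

The pitch classes E#, G#, F#, A#, C# arrange in thirds as F#–A#–C#–E#–G#: an F# major ninth chord.
With the seventh (E#) in the bass, the chord is in third inversion.

F# major ninth, third inversion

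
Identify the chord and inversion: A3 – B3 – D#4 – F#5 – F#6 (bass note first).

B dominant seventh, third inversion

The pitch classes A, B, D#, F# arrange in thirds as B–D#–F#–A: a B dominant seventh chord.
The lowest note is A, the seventh of the chord, so this is third inversion (figured bass 4/2).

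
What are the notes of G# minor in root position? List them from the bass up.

G#, B, D#

G# minor is G#–B–D#. Root position puts the root (G#) in the bass, with the remaining tones above: G#, B, D#.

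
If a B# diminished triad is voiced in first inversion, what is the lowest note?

D#

In first inversion the third is lowest. For B# diminished (B#–D#–F#) that is D#.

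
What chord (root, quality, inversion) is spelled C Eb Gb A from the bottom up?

A diminished seventh, first inversion

The distinct note names are C, Eb, Gb, A. Stacked in thirds they read A–C–Eb–Gb, which is a diminished seventh chord on A.
C is the third of A diminished seventh; third in the bass means first inversion (figured bass 6/5).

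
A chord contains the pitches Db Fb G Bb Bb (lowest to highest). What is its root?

The distinct letter names are Db, Fb, G, Bb. Arranged as a stack of thirds they read G–Bb–Db–Fb, so G is the root (a G diminished seventh chord).

G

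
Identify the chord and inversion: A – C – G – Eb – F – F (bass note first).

F dominant ninth, first inversion

The pitch classes A, C, G, Eb, F arrange in thirds as F–A–C–Eb–G: an F dominant ninth chord.
A is the third of F dominant ninth; third in the bass means first inversion.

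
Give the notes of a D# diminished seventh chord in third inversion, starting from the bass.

D# diminished seventh is D#–F#–A–C. Third inversion puts the seventh (C) in the bass, with the remaining tones above: C, D#, F#, A.

C, D#, F#, A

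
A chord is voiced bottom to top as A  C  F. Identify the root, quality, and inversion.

The distinct note names are A, C, F. Stacked in thirds they read F–A–C, which is a major triad on F.
With the third (A) in the bass, the chord is in first inversion (figured bass 6).

F major, first inversion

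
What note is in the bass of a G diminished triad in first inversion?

Bb

G diminished is G–Bb–Db. First inversion places the third in the bass: Bb.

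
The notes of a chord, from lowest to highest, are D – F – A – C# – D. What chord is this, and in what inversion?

Reducing to letter names: D, F, A, C#. These stack in thirds as D–F–A–C# — a D minor-major seventh chord.
With the root (D) in the bass, the chord is in root position (figured bass 7).

D minor-major seventh, root position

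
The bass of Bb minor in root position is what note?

Bb

In root position the root is lowest. For Bb minor (Bb–Db–F) that is Bb.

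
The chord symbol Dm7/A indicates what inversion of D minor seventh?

second inversion

Dm7/A means D minor seventh with A in the bass. A is the fifth of D minor seventh (D–F–A–C), so this is second inversion.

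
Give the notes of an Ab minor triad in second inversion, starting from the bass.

Eb, Ab, Cb

The chord tones are Ab–Cb–Eb. With the fifth (Eb) lowest for second inversion: Eb, Ab, Cb.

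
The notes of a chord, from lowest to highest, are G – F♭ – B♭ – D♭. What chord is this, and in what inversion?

The pitch classes G, Fb, Bb, Db arrange in thirds as G–Bb–Db–Fb: a G diminished seventh chord.
G is the root of G diminished seventh; root in the bass means root position (figured bass 7).

G diminished seventh, root position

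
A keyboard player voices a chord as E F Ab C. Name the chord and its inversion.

F minor-major seventh, third inversion

Reducing to letter names: E, F, Ab, C. These stack in thirds as F–Ab–C–E — an F minor-major seventh chord.
The lowest note is E, the seventh of the chord, so this is third inversion (figured bass 4/2).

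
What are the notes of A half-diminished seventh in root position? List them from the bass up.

A half-diminished seventh is A–C–Eb–G. Root position puts the root (A) in the bass, with the remaining tones above: A, C, Eb, G.

A, C, Eb, G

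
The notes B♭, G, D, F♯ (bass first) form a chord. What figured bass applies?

6/5

The notes Bb, G, D, F# stack in thirds as G–Bb–D–F# — a G minor-major seventh chord. The bass Bb is the third, so this is first inversion: figured 6/5.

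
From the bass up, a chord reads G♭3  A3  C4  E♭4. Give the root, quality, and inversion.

A diminished seventh, third inversion

Reducing to letter names: Gb, A, C, Eb. These stack in thirds as A–C–Eb–Gb — an A diminished seventh chord.
The lowest note is Gb, the seventh of the chord, so this is third inversion (figured bass 4/2).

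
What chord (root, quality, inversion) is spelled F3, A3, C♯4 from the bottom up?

F augmented, root position

Reducing to letter names: F, A, C#. These stack in thirds as F–A–C# — an F augmented triad.
F is the root of F augmented; root in the bass means root position (figured bass 5/3).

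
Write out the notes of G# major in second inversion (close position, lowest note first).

D#, G#, B#

Spelling G# major: G#–B#–D#. In second inversion the fifth is bass, giving D#, G#, B# from the bottom.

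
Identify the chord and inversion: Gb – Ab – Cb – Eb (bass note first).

The distinct note names are Gb, Ab, Cb, Eb. Stacked in thirds they read Ab–Cb–Eb–Gb, which is a minor seventh chord on Ab.
With the seventh (Gb) in the bass, the chord is in third inversion (figured bass 4/2).

Ab minor seventh, third inversion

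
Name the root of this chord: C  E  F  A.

Reordering C, E, F, A into stacked thirds gives F–A–C–E; the bottom of that stack, F, is the root.

F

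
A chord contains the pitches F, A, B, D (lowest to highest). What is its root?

B

F, A, B, D are the tones of a B half-diminished seventh chord (B–D–F–A), making B the root.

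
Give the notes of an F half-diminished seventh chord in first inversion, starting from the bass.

The chord tones are F–Ab–Cb–Eb. With the third (Ab) lowest for first inversion: Ab, Cb, Eb, F.

Ab, Cb, Eb, F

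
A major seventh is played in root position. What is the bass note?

In root position the root is lowest. For A major seventh (A–C#–E–G#) that is A.

A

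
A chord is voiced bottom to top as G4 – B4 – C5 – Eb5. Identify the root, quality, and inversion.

C minor-major seventh, second inversion

The distinct note names are G, B, C, Eb. Stacked in thirds they read C–Eb–G–B, which is a minor-major seventh chord on C.
The lowest note is G, the fifth of the chord, so this is second inversion (figured bass 4/3).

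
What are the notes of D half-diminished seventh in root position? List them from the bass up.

Spelling D half-diminished seventh: D–F–Ab–C. In root position the root is bass, giving D, F, Ab, C from the bottom.

D, F, Ab, C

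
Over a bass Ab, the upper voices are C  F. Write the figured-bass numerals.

The notes Ab, C, F stack in thirds as F–Ab–C — an F minor triad. The bass Ab is the third, so this is first inversion: figured 6.

6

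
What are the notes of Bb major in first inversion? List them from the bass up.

D, F, Bb

The chord tones are Bb–D–F. With the third (D) lowest for first inversion: D, F, Bb.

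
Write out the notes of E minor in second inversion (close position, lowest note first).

B, E, G

E minor is E–G–B. Second inversion puts the fifth (B) in the bass, with the remaining tones above: B, E, G.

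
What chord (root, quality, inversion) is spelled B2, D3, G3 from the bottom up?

Reducing to letter names: B, D, G. These stack in thirds as G–B–D — a G major triad.
The lowest note is B, the third of the chord, so this is first inversion (figured bass 6).

G major, first inversion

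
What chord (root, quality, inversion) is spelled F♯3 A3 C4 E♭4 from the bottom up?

F# diminished seventh, root position

The distinct note names are F#, A, C, Eb. Stacked in thirds they read F#–A–C–Eb, which is a diminished seventh chord on F#.
F# is the root of F# diminished seventh; root in the bass means root position (figured bass 7).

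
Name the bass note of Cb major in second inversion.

The fifth of Cb major (Cb–Eb–Gb) is Gb; that is the bass in second inversion.

Gb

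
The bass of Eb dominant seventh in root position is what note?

Eb

Eb dominant seventh is Eb–G–Bb–Db. Root position places the root in the bass: Eb.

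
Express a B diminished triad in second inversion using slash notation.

Second inversion of B diminished has the fifth (F) in the bass. As a slash chord: Bdim/F.

Bdim/F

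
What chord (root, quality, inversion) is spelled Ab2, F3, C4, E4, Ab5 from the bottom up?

F minor-major seventh, first inversion

The distinct note names are Ab, F, C, E. Stacked in thirds they read F–Ab–C–E, which is a minor-major seventh chord on F.
The lowest note is Ab, the third of the chord, so this is first inversion (figured bass 6/5).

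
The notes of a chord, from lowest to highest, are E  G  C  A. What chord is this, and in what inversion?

A minor seventh, second inversion

The pitch classes E, G, C, A arrange in thirds as A–C–E–G: an A minor seventh chord.
The lowest note is E, the fifth of the chord, so this is second inversion (figured bass 4/3).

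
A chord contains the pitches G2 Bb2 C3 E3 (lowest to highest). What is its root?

The distinct letter names are G, Bb, C, E. Arranged as a stack of thirds they read C–E–G–Bb, so C is the root (a C dominant seventh chord).

C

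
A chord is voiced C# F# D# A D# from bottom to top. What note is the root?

D#

C#, F#, D#, A are the tones of a D# half-diminished seventh chord (D#–F#–A–C#), making D# the root.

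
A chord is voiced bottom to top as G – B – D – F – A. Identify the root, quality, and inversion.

The pitch classes G, B, D, F, A arrange in thirds as G–B–D–F–A: a G dominant ninth chord.
With the root (G) in the bass, the chord is in root position.

G dominant ninth, root position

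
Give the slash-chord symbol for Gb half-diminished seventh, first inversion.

First inversion of Gb half-diminished seventh has the third (Bbb) in the bass. As a slash chord: Gbø7/Bbb.

Gbø7/Bbb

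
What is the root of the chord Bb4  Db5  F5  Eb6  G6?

Eb

Reordering Bb, Db, F, Eb, G into stacked thirds gives Eb–G–Bb–Db–F; the bottom of that stack, Eb, is the root.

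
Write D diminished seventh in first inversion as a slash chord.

Ddim7/F

First inversion of D diminished seventh has the third (F) in the bass. As a slash chord: Ddim7/F.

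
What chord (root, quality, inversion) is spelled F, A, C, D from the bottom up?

D minor seventh, first inversion

Reducing to letter names: F, A, C, D. These stack in thirds as D–F–A–C — a D minor seventh chord.
With the third (F) in the bass, the chord is in first inversion (figured bass 6/5).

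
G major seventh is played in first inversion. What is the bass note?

In first inversion the third is lowest. For G major seventh (G–B–D–F#) that is B.

B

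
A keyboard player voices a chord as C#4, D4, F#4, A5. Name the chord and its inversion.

D major seventh, third inversion

The distinct note names are C#, D, F#, A. Stacked in thirds they read D–F#–A–C#, which is a major seventh chord on D.
The lowest note is C#, the seventh of the chord, so this is third inversion (figured bass 4/2).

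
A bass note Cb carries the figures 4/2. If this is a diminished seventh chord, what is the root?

The figures 4/2 mean the seventh of the chord is in the bass. If Cb is the seventh of a diminished seventh chord, the root is D (chord tones D–F–Ab–Cb).

D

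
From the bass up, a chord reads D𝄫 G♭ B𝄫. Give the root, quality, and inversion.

Gb diminished, second inversion

The distinct note names are Dbb, Gb, Bbb. Stacked in thirds they read Gb–Bbb–Dbb, which is a diminished triad on Gb.
The lowest note is Dbb, the fifth of the chord, so this is second inversion (figured bass 6/4).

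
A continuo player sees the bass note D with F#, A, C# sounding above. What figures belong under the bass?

The notes D, F#, A, C# stack in thirds as D–F#–A–C# — a D major seventh chord. The bass D is the root, so this is root position: figured 7.

7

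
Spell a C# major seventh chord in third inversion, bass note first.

C# major seventh is C#–E#–G#–B#. Third inversion puts the seventh (B#) in the bass, with the remaining tones above: B#, C#, E#, G#.

B#, C#, E#, G#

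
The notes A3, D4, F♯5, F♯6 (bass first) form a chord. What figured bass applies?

6/4

The notes A, D, F# stack in thirds as D–F#–A — a D major triad. The bass A is the fifth, so this is second inversion: figured 6/4.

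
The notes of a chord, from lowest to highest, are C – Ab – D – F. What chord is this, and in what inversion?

Reducing to letter names: C, Ab, D, F. These stack in thirds as D–F–Ab–C — a D half-diminished seventh chord.
With the seventh (C) in the bass, the chord is in third inversion (figured bass 4/2).

D half-diminished seventh, third inversion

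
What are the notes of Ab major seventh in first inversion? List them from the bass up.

C, Eb, G, Ab

The chord tones are Ab–C–Eb–G. With the third (C) lowest for first inversion: C, Eb, G, Ab.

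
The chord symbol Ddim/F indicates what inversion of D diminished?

Ddim/F means D diminished with F in the bass. F is the third of D diminished (D–F–Ab), so this is first inversion.

first inversion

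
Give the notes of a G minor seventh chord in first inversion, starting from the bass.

Bb, D, F, G

G minor seventh is G–Bb–D–F. First inversion puts the third (Bb) in the bass, with the remaining tones above: Bb, D, F, G.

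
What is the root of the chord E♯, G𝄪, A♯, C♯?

A#

Reordering E#, G##, A#, C# into stacked thirds gives A#–C#–E#–G##; the bottom of that stack, A#, is the root.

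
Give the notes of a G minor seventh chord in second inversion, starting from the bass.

Spelling G minor seventh: G–Bb–D–F. In second inversion the fifth is bass, giving D, F, G, Bb from the bottom.

D, F, G, Bb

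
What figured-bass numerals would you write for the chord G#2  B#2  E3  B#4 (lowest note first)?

The notes G#, B#, E stack in thirds as E–G#–B# — an E augmented triad. The bass G# is the third, so this is first inversion: figured 6.

6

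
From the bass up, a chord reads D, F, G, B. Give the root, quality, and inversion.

The pitch classes D, F, G, B arrange in thirds as G–B–D–F: a G dominant seventh chord.
D is the fifth of G dominant seventh; fifth in the bass means second inversion (figured bass 4/3).

G dominant seventh, second inversion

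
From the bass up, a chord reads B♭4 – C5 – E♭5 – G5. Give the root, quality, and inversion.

C minor seventh, third inversion

The pitch classes Bb, C, Eb, G arrange in thirds as C–Eb–G–Bb: a C minor seventh chord.
With the seventh (Bb) in the bass, the chord is in third inversion (figured bass 4/2).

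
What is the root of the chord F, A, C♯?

Reordering F, A, C# into stacked thirds gives F–A–C#; the bottom of that stack, F, is the root.

F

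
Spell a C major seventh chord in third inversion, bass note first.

The chord tones are C–E–G–B. With the seventh (B) lowest for third inversion: B, C, E, G.

B, C, E, G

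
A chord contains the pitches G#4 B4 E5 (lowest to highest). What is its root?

E

Reordering G#, B, E into stacked thirds gives E–G#–B; the bottom of that stack, E, is the root.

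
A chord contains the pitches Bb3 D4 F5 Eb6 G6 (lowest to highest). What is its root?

Eb

Bb, D, F, Eb, G are the tones of an Eb major ninth chord (Eb–G–Bb–D–F), making Eb the root.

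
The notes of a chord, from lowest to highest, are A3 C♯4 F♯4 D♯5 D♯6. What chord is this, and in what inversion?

The pitch classes A, C#, F#, D# arrange in thirds as D#–F#–A–C#: a D# half-diminished seventh chord.
With the fifth (A) in the bass, the chord is in second inversion (figured bass 4/3).

D# half-diminished seventh, second inversion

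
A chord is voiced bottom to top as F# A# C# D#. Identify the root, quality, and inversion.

D# minor seventh, first inversion

Reducing to letter names: F#, A#, C#, D#. These stack in thirds as D#–F#–A#–C# — a D# minor seventh chord.
With the third (F#) in the bass, the chord is in first inversion (figured bass 6/5).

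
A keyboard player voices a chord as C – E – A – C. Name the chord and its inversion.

A minor, first inversion

Reducing to letter names: C, E, A. These stack in thirds as A–C–E — an A minor triad.
C is the third of A minor; third in the bass means first inversion (figured bass 6).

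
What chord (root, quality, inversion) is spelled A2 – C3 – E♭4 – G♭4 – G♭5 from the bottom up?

Reducing to letter names: A, C, Eb, Gb. These stack in thirds as A–C–Eb–Gb — an A diminished seventh chord.
With the root (A) in the bass, the chord is in root position (figured bass 7).

A diminished seventh, root position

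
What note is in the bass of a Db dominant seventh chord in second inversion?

The fifth of Db dominant seventh (Db–F–Ab–Cb) is Ab; that is the bass in second inversion.

Ab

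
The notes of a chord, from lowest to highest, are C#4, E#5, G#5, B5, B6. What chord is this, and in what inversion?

C# dominant seventh, root position

Reducing to letter names: C#, E#, G#, B. These stack in thirds as C#–E#–G#–B — a C# dominant seventh chord.
The lowest note is C#, the root of the chord, so this is root position (figured bass 7).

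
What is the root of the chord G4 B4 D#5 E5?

The distinct letter names are G, B, D#, E. Arranged as a stack of thirds they read E–G–B–D#, so E is the root (an E minor-major seventh chord).

E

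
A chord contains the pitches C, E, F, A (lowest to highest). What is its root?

F

The distinct letter names are C, E, F, A. Arranged as a stack of thirds they read F–A–C–E, so F is the root (an F major seventh chord).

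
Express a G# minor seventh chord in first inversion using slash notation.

G#m7/B

First inversion of G# minor seventh has the third (B) in the bass. As a slash chord: G#m7/B.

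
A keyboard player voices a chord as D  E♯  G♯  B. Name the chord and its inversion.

Reducing to letter names: D, E#, G#, B. These stack in thirds as E#–G#–B–D — an E# diminished seventh chord.
D is the seventh of E# diminished seventh; seventh in the bass means third inversion (figured bass 4/2).

E# diminished seventh, third inversion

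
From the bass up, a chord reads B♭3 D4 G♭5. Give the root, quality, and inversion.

The distinct note names are Bb, D, Gb. Stacked in thirds they read Gb–Bb–D, which is an augmented triad on Gb.
Bb is the third of Gb augmented; third in the bass means first inversion (figured bass 6).

Gb augmented, first inversion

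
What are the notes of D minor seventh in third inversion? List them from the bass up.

Spelling D minor seventh: D–F–A–C. In third inversion the seventh is bass, giving C, D, F, A from the bottom.

C, D, F, A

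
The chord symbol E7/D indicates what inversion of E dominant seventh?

third inversion

E7/D means E dominant seventh with D in the bass. D is the seventh of E dominant seventh (E–G#–B–D), so this is third inversion.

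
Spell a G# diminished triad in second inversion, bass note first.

D, G#, B

The chord tones are G#–B–D. With the fifth (D) lowest for second inversion: D, G#, B.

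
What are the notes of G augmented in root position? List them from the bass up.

G, B, D#

The chord tones are G–B–D#. With the root (G) lowest for root position: G, B, D#.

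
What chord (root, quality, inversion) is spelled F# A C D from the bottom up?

The distinct note names are F#, A, C, D. Stacked in thirds they read D–F#–A–C, which is a dominant seventh chord on D.
With the third (F#) in the bass, the chord is in first inversion (figured bass 6/5).

D dominant seventh, first inversion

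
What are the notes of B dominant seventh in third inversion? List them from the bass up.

The chord tones are B–D#–F#–A. With the seventh (A) lowest for third inversion: A, B, D#, F#.

A, B, D#, F#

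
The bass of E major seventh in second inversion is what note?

B

E major seventh is E–G#–B–D#. Second inversion places the fifth in the bass: B.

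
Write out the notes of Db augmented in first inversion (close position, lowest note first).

Spelling Db augmented: Db–F–A. In first inversion the third is bass, giving F, A, Db from the bottom.

F, A, Db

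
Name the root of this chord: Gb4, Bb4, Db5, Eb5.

Eb

Gb, Bb, Db, Eb are the tones of an Eb minor seventh chord (Eb–Gb–Bb–Db), making Eb the root.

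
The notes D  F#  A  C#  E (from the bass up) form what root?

Reordering D, F#, A, C#, E into stacked thirds gives D–F#–A–C#–E; the bottom of that stack, D, is the root.

D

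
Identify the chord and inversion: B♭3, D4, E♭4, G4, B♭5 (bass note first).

Reducing to letter names: Bb, D, Eb, G. These stack in thirds as Eb–G–Bb–D — an Eb major seventh chord.
The lowest note is Bb, the fifth of the chord, so this is second inversion (figured bass 4/3).

Eb major seventh, second inversion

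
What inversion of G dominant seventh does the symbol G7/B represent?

G7/B means G dominant seventh with B in the bass. B is the third of G dominant seventh (G–B–D–F), so this is first inversion.

first inversion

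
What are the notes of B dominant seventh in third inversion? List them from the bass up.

A, B, D#, F#

B dominant seventh is B–D#–F#–A. Third inversion puts the seventh (A) in the bass, with the remaining tones above: A, B, D#, F#.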